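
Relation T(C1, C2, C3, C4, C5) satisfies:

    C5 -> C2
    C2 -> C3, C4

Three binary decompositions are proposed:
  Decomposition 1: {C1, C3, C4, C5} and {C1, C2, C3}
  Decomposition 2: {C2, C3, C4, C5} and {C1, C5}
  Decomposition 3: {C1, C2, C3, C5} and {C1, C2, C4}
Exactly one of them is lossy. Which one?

Decomposition 1: common = {C1, C3}, closure = {C1, C3} → lossy.
Decomposition 2: common = {C5}, closure = {C2, C3, C4, C5} → lossless.
Decomposition 3: common = {C1, C2}, closure = {C1, C2, C3, C4} → lossless.

Decomposition 1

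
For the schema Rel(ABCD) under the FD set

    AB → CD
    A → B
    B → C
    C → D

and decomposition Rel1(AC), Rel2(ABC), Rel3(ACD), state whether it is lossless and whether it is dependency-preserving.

lossless and dependency-preserving

Lossless test (chase): Rows 1 and 2 agree on A; apply A→B and equate their B entries. Rows 1 and 3 agree on A; apply A→B and equate their B entries. Rows 1 and 2 agree on C; apply C→D and equate their D entries. Rows 1 and 3 agree on C; apply C→D and equate their D entries. Row 1 is now all distinguished symbols — the join is lossless.
Dependency preservation: AB → CD is not contained in any single fragment, but the restricted closure of its left-hand side across the fragments still reaches the right-hand side; the remaining FDs each lie inside some fragment. All dependencies are preserved.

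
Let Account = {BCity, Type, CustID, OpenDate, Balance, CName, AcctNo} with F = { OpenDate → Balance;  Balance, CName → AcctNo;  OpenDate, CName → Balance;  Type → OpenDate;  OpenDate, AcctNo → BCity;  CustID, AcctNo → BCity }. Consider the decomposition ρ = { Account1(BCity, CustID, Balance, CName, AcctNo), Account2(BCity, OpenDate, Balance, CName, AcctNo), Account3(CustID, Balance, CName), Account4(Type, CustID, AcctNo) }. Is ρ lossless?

No

Chase test. Columns are BCity, Type, CustID, OpenDate, Balance, CName, AcctNo; row i has aⱼ where attribute j ∈ Accounti, else bᵢⱼ.
Initial tableau (one row per fragment):
  row 1: a1 b12 a3 b14 a5 a6 a7
  row 2: a1 b22 b23 a4 a5 a6 a7
  row 3: b31 b32 a3 b34 a5 a6 b37
  row 4: b41 a2 a3 b44 b45 b46 a7
Rows 1 and 3 agree on Balance, CName; apply Balance, CName→AcctNo and equate their AcctNo entries.
Rows 1 and 3 agree on CustID, AcctNo; apply CustID, AcctNo→BCity and equate their BCity entries.
Rows 1 and 4 agree on CustID, AcctNo; apply CustID, AcctNo→BCity and equate their BCity entries.
No row becomes fully distinguished — the join is lossy.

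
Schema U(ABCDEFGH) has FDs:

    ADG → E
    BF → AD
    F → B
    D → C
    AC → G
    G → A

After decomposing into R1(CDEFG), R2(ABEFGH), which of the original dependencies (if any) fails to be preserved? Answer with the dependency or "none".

Check AC → G: no single fragment contains all of {ACG}, and the restricted closure of {AC} across the fragments never reaches {G}.
ADG → E is preserved.
BF → AD is preserved.
F → B is preserved.
D → C is preserved.
G → A is preserved.

AC → G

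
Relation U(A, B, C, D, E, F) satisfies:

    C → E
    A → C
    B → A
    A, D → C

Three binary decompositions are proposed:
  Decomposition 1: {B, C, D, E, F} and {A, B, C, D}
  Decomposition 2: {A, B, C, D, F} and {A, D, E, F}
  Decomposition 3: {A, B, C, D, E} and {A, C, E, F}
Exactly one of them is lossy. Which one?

Decomposition 1: common = {B, C, D}, closure = {A, B, C, D, E} → lossless.
Decomposition 2: common = {A, D, F}, closure = {A, C, D, E, F} → lossless.
Decomposition 3: common = {A, C, E}, closure = {A, C, E} → lossy.

Decomposition 3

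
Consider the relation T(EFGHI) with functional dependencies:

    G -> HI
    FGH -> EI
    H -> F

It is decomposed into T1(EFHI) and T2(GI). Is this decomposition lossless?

No

Common attributes: T1 ∩ T2 = {I}.
No dependency enlarges {I}, so (I)⁺ = {I}.
The closure contains neither all of T1 = {EFHI} nor all of T2 = {GI}, so the common attributes are not a superkey of either fragment. The join is lossy.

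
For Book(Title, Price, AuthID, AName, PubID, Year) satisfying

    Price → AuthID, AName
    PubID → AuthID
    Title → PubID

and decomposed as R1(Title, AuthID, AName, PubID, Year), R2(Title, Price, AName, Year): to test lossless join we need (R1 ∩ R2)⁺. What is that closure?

Title, AuthID, AName, PubID, Year

R1 ∩ R2 = {Title, AName, Year}.
Title → PubID applies, adding PubID
PubID → AuthID applies, adding AuthID
Closure: {Title, AuthID, AName, PubID, Year}.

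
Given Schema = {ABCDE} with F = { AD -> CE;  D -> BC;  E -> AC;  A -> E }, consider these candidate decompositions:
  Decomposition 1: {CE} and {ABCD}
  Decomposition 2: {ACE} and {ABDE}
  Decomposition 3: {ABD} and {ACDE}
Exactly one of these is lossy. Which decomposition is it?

Decomposition 1

Decomposition 1: common = {C}, closure = {C} → lossy.
Decomposition 2: common = {AE}, closure = {ACE} → lossless.
Decomposition 3: common = {AD}, closure = {ABCDE} → lossless.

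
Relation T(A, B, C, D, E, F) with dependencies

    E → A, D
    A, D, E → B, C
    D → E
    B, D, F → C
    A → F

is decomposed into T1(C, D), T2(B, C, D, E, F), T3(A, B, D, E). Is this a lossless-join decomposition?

Chase test. Columns are A, B, C, D, E, F; row i has aⱼ where attribute j ∈ Ti, else bᵢⱼ.
Initial tableau (one row per fragment):
  row 1: b11 b12 a3 a4 b15 b16
  row 2: b21 a2 a3 a4 a5 a6
  row 3: a1 a2 b33 a4 a5 b36
Rows 2 and 3 agree on E; apply E→A, D and equate their A, D entries.
Rows 2 and 3 agree on A, D, E; apply A, D, E→B, C and equate their B, C entries.
Rows 1 and 2 agree on D; apply D→E and equate their E entries.
Rows 2 and 3 agree on A; apply A→F and equate their F entries.
Rows 1 and 2 agree on E; apply E→A, D and equate their A, D entries.
Rows 1 and 2 agree on A, D, E; apply A, D, E→B, C and equate their B, C entries.
Rows 1 and 2 agree on A; apply A→F and equate their F entries.
Row 1 is now all distinguished symbols — the join is lossless.

Yes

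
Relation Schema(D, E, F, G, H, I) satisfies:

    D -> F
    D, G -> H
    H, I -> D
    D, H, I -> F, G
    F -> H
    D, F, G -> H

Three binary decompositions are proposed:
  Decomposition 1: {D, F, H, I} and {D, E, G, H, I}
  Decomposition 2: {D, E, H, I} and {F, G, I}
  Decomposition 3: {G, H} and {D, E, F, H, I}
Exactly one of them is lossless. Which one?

Decomposition 1: common = {D, H, I}, closure = {D, F, G, H, I} → lossless.
Decomposition 2: common = {I}, closure = {I} → lossy.
Decomposition 3: common = {H}, closure = {H} → lossy.

Decomposition 1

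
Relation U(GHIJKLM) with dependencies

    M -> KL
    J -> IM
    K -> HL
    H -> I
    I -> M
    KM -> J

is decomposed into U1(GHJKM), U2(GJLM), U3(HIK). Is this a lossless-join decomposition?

Chase test. Columns are GHIJKLM; row i has aⱼ where attribute j ∈ Ui, else bᵢⱼ.
Initial tableau (one row per fragment):
  row 1: a1 a2 b13 a4 a5 b16 a7
  row 2: a1 b22 b23 a4 b25 a6 a7
  row 3: b31 a2 a3 b34 a5 b36 b37
Rows 1 and 2 agree on M; apply M→KL and equate their KL entries.
Rows 1 and 2 agree on J; apply J→IM and equate their IM entries.
Rows 1 and 2 agree on K; apply K→HL and equate their HL entries.
Rows 1 and 3 agree on K; apply K→HL and equate their HL entries.
Rows 1 and 3 agree on H; apply H→I and equate their I entries.
Rows 1 and 3 agree on I; apply I→M and equate their M entries.
Rows 1 and 3 agree on KM; apply KM→J and equate their J entries.
Row 1 is now all distinguished symbols — the join is lossless.

Yes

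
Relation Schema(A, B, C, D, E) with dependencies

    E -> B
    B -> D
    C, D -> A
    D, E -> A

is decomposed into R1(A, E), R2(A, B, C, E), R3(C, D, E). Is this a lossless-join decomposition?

Chase test. Columns are A, B, C, D, E; row i has aⱼ where attribute j ∈ Ri, else bᵢⱼ.
Initial tableau (one row per fragment):
  row 1: a1 b12 b13 b14 a5
  row 2: a1 a2 a3 b24 a5
  row 3: b31 b32 a3 a4 a5
Rows 1 and 2 agree on E; apply E→B and equate their B entries.
Rows 1 and 3 agree on E; apply E→B and equate their B entries.
Rows 1 and 2 agree on B; apply B→D and equate their D entries.
Rows 1 and 3 agree on B; apply B→D and equate their D entries.
Rows 2 and 3 agree on C, D; apply C, D→A and equate their A entries.
Row 2 is now all distinguished symbols — the join is lossless.

Yes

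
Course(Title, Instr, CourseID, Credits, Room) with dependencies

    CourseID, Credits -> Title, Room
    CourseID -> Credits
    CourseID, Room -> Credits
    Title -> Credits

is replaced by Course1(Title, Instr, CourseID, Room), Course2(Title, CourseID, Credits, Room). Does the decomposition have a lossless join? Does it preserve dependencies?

Lossless test: (Title, CourseID, Room)⁺ = {Title, CourseID, Credits, Room}, which contains all of one fragment — lossless.
Dependency preservation: every FD's attributes lie within a single fragment, so each can be enforced locally — preserved.

lossless and dependency-preserving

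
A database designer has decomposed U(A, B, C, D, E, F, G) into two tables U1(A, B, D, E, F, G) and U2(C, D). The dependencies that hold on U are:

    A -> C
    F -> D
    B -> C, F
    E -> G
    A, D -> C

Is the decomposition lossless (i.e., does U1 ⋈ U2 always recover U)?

Common attributes: U1 ∩ U2 = {D}.
No dependency enlarges {D}, so (D)⁺ = {D}.
The closure contains neither all of U1 = {A, B, D, E, F, G} nor all of U2 = {C, D}, so the common attributes are not a superkey of either fragment. The join is lossy.

No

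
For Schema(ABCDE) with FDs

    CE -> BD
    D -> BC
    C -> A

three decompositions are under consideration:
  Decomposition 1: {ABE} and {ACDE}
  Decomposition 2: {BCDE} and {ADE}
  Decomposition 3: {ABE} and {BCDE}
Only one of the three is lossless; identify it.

Decomposition 1: common = {AE}, closure = {AE} → lossy.
Decomposition 2: common = {DE}, closure = {ABCDE} → lossless.
Decomposition 3: common = {BE}, closure = {BE} → lossy.

Decomposition 2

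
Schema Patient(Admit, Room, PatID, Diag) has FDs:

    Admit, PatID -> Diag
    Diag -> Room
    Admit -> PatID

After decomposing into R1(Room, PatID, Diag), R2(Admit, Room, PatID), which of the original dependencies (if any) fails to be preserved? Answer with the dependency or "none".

Check Admit, PatID → Diag: no single fragment contains all of {Admit, PatID, Diag}, and the restricted closure of {Admit, PatID} across the fragments never reaches {Diag}.
Diag → Room is preserved.
Admit → PatID is preserved.

Admit, PatID -> Diag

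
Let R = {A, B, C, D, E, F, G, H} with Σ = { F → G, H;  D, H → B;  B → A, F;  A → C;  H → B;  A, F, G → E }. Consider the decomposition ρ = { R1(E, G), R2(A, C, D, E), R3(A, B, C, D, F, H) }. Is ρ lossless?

No

Chase test. Columns are A, B, C, D, E, F, G, H; row i has aⱼ where attribute j ∈ Ri, else bᵢⱼ.
Initial tableau (one row per fragment):
  row 1: b11 b12 b13 b14 a5 b16 a7 b18
  row 2: a1 b22 a3 a4 a5 b26 b27 b28
  row 3: a1 a2 a3 a4 b35 a6 b37 a8
No row becomes fully distinguished — the join is lossy.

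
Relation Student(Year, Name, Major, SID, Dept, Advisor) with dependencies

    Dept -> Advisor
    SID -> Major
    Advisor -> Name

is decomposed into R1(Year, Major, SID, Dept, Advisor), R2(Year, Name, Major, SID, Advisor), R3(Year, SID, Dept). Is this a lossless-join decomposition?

Chase test. Columns are Year, Name, Major, SID, Dept, Advisor; row i has aⱼ where attribute j ∈ Ri, else bᵢⱼ.
Initial tableau (one row per fragment):
  row 1: a1 b12 a3 a4 a5 a6
  row 2: a1 a2 a3 a4 b25 a6
  row 3: a1 b32 b33 a4 a5 b36
Rows 1 and 3 agree on Dept; apply Dept→Advisor and equate their Advisor entries.
Rows 1 and 3 agree on SID; apply SID→Major and equate their Major entries.
Rows 1 and 2 agree on Advisor; apply Advisor→Name and equate their Name entries.
Rows 1 and 3 agree on Advisor; apply Advisor→Name and equate their Name entries.
Row 1 is now all distinguished symbols — the join is lossless.

Yes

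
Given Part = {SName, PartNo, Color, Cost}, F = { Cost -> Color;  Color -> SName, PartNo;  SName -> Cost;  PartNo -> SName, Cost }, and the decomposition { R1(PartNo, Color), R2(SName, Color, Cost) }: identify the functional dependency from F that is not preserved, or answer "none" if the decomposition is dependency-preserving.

Cost → Color lies within R2.
Color → SName, PartNo: restricted closure across fragments reaches SName, PartNo.
SName → Cost lies within R2.
PartNo → SName, Cost: restricted closure across fragments reaches SName, Cost.
Every dependency is enforceable on the fragments, so the decomposition is dependency-preserving.

none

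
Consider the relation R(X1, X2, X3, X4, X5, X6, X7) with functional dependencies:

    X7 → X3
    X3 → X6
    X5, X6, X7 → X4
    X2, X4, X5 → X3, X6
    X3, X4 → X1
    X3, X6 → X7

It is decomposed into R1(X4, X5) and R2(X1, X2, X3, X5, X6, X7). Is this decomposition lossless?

Common attributes: R1 ∩ R2 = {X5}.
No dependency enlarges {X5}, so (X5)⁺ = {X5}.
The closure contains neither all of R1 = {X4, X5} nor all of R2 = {X1, X2, X3, X5, X6, X7}, so the common attributes are not a superkey of either fragment. The join is lossy.

No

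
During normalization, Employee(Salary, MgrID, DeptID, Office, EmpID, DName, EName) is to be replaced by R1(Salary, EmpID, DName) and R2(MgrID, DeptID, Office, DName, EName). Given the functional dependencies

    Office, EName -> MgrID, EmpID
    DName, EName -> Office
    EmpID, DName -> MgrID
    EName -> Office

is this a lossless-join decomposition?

No

Common attributes: R1 ∩ R2 = {DName}.
No dependency enlarges {DName}, so (DName)⁺ = {DName}.
The closure contains neither all of R1 = {Salary, EmpID, DName} nor all of R2 = {MgrID, DeptID, Office, DName, EName}, so the common attributes are not a superkey of either fragment. The join is lossy.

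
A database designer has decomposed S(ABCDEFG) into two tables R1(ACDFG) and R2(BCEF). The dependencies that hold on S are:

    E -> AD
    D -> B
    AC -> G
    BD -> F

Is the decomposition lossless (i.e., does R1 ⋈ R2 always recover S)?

No

Common attributes: R1 ∩ R2 = {CF}.
No dependency enlarges {CF}, so (CF)⁺ = {CF}.
The closure contains neither all of R1 = {ACDFG} nor all of R2 = {BCEF}, so the common attributes are not a superkey of either fragment. The join is lossy.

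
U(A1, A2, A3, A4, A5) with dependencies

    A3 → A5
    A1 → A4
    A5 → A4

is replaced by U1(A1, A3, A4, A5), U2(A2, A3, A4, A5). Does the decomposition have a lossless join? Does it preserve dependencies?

Lossless test: (A3, A4, A5)⁺ = {A3, A4, A5}, which is a superkey of neither fragment — lossy.
Dependency preservation: every FD's attributes lie within a single fragment, so each can be enforced locally — preserved.

lossy but dependency-preserving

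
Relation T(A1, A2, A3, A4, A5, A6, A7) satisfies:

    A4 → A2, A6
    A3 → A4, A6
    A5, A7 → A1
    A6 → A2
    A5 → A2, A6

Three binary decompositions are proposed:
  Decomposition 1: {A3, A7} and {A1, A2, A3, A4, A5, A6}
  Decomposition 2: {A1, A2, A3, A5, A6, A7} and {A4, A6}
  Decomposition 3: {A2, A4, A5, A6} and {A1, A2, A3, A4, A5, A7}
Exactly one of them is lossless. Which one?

Decomposition 1: common = {A3}, closure = {A2, A3, A4, A6} → lossy.
Decomposition 2: common = {A6}, closure = {A2, A6} → lossy.
Decomposition 3: common = {A2, A4, A5}, closure = {A2, A4, A5, A6} → lossless.

Decomposition 3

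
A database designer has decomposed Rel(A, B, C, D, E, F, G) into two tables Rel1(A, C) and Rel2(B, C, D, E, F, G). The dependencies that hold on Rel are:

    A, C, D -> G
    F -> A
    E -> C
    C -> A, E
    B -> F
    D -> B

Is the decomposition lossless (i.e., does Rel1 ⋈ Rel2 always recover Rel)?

Common attributes: Rel1 ∩ Rel2 = {C}.
Closure of {C}: C → A, E applies, adding A, E. So (C)⁺ = {A, C, E}.
This closure contains every attribute of Rel1, so Rel1 ∩ Rel2 → Rel1. The join is lossless.

Yes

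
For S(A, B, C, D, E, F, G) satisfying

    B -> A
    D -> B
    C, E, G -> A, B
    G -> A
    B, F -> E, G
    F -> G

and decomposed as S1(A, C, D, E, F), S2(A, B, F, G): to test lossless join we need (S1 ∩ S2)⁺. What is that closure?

S1 ∩ S2 = {A, F}.
F → G applies, adding G
Closure: {A, F, G}.

A, F, G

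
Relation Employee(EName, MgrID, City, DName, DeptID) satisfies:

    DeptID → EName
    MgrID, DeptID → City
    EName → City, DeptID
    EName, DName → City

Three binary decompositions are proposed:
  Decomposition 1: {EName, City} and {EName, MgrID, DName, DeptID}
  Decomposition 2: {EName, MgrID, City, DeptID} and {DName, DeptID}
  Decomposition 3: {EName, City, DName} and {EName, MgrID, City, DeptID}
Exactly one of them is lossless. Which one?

Decomposition 1: common = {EName}, closure = {EName, City, DeptID} → lossless.
Decomposition 2: common = {DeptID}, closure = {EName, City, DeptID} → lossy.
Decomposition 3: common = {EName, City}, closure = {EName, City, DeptID} → lossy.

Decomposition 1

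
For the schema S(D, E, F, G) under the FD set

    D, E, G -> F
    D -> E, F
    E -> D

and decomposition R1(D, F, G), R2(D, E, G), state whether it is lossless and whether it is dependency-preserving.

lossless and dependency-preserving

Lossless test: (D, G)⁺ = {D, E, F, G}, which contains all of one fragment — lossless.
Dependency preservation: D, E, G → F; D → E, F are not contained in any single fragment, but the restricted closure of each left-hand side across the fragments still reaches the right-hand side; the remaining FDs each lie inside some fragment. All dependencies are preserved.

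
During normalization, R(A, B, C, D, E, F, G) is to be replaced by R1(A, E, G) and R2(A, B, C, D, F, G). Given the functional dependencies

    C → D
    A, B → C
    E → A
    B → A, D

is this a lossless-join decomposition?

Common attributes: R1 ∩ R2 = {A, G}.
No dependency enlarges {A, G}, so (A, G)⁺ = {A, G}.
The closure contains neither all of R1 = {A, E, G} nor all of R2 = {A, B, C, D, F, G}, so the common attributes are not a superkey of either fragment. The join is lossy.

No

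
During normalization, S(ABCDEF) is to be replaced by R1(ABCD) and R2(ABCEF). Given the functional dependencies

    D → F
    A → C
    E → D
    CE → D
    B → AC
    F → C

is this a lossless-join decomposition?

Common attributes: R1 ∩ R2 = {ABC}.
No dependency enlarges {ABC}, so (ABC)⁺ = {ABC}.
The closure contains neither all of R1 = {ABCD} nor all of R2 = {ABCEF}, so the common attributes are not a superkey of either fragment. The join is lossy.

No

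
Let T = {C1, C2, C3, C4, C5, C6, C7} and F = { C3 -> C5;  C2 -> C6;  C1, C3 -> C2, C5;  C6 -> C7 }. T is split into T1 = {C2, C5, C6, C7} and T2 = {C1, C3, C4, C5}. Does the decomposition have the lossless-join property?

Common attributes: T1 ∩ T2 = {C5}.
No dependency enlarges {C5}, so (C5)⁺ = {C5}.
The closure contains neither all of T1 = {C2, C5, C6, C7} nor all of T2 = {C1, C3, C4, C5}, so the common attributes are not a superkey of either fragment. The join is lossy.

No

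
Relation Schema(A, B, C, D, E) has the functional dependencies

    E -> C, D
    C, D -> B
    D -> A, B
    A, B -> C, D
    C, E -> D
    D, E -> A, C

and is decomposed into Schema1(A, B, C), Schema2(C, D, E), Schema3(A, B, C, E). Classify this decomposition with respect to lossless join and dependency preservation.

lossless but not dependency-preserving

Lossless test (chase): Rows 2 and 3 agree on E; apply E→C, D and equate their C, D entries. Rows 2 and 3 agree on C, D; apply C, D→B and equate their B entries. Rows 2 and 3 agree on D; apply D→A, B and equate their A, B entries. Rows 1 and 2 agree on A, B; apply A, B→C, D and equate their C, D entries. Row 2 is now all distinguished symbols — the join is lossless.
Dependency preservation: the restricted closure of {C, D} across the fragments never reaches {B}, so C, D → B cannot be enforced without a join — not preserved.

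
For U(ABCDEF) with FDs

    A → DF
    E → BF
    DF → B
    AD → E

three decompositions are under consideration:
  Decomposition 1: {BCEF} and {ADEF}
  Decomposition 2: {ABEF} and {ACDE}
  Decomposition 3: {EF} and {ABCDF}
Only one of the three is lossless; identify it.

Decomposition 2

Decomposition 1: common = {EF}, closure = {BEF} → lossy.
Decomposition 2: common = {AE}, closure = {ABDEF} → lossless.
Decomposition 3: common = {F}, closure = {F} → lossy.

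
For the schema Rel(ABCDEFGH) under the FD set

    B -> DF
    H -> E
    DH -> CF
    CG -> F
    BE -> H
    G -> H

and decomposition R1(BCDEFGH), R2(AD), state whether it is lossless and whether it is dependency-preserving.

Lossless test: (D)⁺ = {D}, which is a superkey of neither fragment — lossy.
Dependency preservation: every FD's attributes lie within a single fragment, so each can be enforced locally — preserved.

lossy but dependency-preserving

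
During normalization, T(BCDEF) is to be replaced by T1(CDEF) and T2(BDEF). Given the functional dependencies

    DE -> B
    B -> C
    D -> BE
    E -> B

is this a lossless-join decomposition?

Yes

Common attributes: T1 ∩ T2 = {DEF}.
Closure of {DEF}: DE → B applies, adding B; B → C applies, adding C. So (DEF)⁺ = {BCDEF}.
This closure contains every attribute of T1, so T1 ∩ T2 → T1. The join is lossless.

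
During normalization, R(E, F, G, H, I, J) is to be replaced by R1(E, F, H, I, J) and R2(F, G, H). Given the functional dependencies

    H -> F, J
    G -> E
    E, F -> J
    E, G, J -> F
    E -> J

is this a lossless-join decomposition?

Common attributes: R1 ∩ R2 = {F, H}.
Closure of {F, H}: H → F, J applies, adding J. So (F, H)⁺ = {F, H, J}.
The closure contains neither all of R1 = {E, F, H, I, J} nor all of R2 = {F, G, H}, so the common attributes are not a superkey of either fragment. The join is lossy.

No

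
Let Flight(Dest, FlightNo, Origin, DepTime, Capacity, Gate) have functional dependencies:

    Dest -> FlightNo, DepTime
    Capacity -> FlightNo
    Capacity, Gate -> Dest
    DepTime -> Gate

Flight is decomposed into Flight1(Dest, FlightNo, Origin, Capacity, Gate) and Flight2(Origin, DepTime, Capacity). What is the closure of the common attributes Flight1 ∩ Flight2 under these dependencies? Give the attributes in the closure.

Flight1 ∩ Flight2 = {Origin, Capacity}.
Capacity → FlightNo applies, adding FlightNo
Closure: {FlightNo, Origin, Capacity}.

FlightNo, Origin, Capacity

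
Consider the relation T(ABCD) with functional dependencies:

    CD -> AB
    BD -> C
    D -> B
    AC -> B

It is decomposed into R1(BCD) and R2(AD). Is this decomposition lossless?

Yes

Common attributes: R1 ∩ R2 = {D}.
Closure of {D}: D → B applies, adding B; BD → C applies, adding C; CD → AB applies, adding A. So (D)⁺ = {ABCD}.
This closure contains every attribute of R1, so R1 ∩ R2 → R1. The join is lossless.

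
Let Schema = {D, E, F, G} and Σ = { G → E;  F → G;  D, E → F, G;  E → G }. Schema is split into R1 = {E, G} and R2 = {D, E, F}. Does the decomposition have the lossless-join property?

Common attributes: R1 ∩ R2 = {E}.
Closure of {E}: E → G applies, adding G. So (E)⁺ = {E, G}.
This closure contains every attribute of R1, so R1 ∩ R2 → R1. The join is lossless.

Yes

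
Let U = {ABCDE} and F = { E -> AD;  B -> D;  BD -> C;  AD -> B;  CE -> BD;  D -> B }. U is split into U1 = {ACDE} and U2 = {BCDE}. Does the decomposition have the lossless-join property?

Common attributes: U1 ∩ U2 = {CDE}.
Closure of {CDE}: E → AD applies, adding A; AD → B applies, adding B. So (CDE)⁺ = {ABCDE}.
This closure contains every attribute of U1, so U1 ∩ U2 → U1. The join is lossless.

Yes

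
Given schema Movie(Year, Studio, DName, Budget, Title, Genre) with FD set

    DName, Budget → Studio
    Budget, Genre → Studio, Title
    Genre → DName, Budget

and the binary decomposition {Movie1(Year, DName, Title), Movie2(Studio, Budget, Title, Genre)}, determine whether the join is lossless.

No

Common attributes: Movie1 ∩ Movie2 = {Title}.
No dependency enlarges {Title}, so (Title)⁺ = {Title}.
The closure contains neither all of Movie1 = {Year, DName, Title} nor all of Movie2 = {Studio, Budget, Title, Genre}, so the common attributes are not a superkey of either fragment. The join is lossy.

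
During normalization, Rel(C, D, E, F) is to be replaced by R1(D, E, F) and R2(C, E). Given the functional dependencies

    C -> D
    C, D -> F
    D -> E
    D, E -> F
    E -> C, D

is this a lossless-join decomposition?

Common attributes: R1 ∩ R2 = {E}.
Closure of {E}: E → C, D applies, adding C, D; C, D → F applies, adding F. So (E)⁺ = {C, D, E, F}.
This closure contains every attribute of R1, so R1 ∩ R2 → R1. The join is lossless.

Yes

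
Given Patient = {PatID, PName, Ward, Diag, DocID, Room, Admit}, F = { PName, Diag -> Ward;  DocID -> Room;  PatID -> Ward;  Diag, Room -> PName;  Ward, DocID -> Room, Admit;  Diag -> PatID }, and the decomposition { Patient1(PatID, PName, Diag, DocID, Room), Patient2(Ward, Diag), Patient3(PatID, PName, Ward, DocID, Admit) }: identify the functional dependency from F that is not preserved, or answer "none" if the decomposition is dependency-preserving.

none

PName, Diag → Ward: restricted closure across fragments reaches Ward.
DocID → Room lies within Patient1.
PatID → Ward lies within Patient3.
Diag, Room → PName lies within Patient1.
Ward, DocID → Room, Admit: restricted closure across fragments reaches Room, Admit.
Diag → PatID lies within Patient1.
Every dependency is enforceable on the fragments, so the decomposition is dependency-preserving.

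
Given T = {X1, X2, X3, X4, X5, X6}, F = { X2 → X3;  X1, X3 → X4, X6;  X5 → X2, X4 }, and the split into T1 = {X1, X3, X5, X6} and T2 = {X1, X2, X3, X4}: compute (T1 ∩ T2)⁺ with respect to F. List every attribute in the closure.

T1 ∩ T2 = {X1, X3}.
X1, X3 → X4, X6 applies, adding X4, X6
Closure: {X1, X3, X4, X6}.

X1, X3, X4, X6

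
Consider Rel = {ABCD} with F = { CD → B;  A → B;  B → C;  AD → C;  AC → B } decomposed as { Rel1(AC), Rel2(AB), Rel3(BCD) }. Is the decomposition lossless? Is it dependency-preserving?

Lossless test (chase): Rows 1 and 2 agree on A; apply A→B and equate their B entries. Rows 1 and 2 agree on B; apply B→C and equate their C entries. No row becomes fully distinguished — the join is lossy.
Dependency preservation: AD → C; AC → B are not contained in any single fragment, but the restricted closure of each left-hand side across the fragments still reaches the right-hand side; the remaining FDs each lie inside some fragment. All dependencies are preserved.

lossy but dependency-preserving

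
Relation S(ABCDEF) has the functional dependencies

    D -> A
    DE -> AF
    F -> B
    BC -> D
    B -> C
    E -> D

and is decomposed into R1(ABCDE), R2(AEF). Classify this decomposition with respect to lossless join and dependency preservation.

lossless but not dependency-preserving

Lossless test: (AE)⁺ = {ABCDEF}, which contains all of one fragment — lossless.
Dependency preservation: the restricted closure of {F} across the fragments never reaches {B}, so F → B cannot be enforced without a join — not preserved.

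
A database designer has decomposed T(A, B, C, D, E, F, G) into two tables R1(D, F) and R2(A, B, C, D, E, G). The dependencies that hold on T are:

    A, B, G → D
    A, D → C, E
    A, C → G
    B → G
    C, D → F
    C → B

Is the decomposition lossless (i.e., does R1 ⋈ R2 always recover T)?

Common attributes: R1 ∩ R2 = {D}.
No dependency enlarges {D}, so (D)⁺ = {D}.
The closure contains neither all of R1 = {D, F} nor all of R2 = {A, B, C, D, E, G}, so the common attributes are not a superkey of either fragment. The join is lossy.

No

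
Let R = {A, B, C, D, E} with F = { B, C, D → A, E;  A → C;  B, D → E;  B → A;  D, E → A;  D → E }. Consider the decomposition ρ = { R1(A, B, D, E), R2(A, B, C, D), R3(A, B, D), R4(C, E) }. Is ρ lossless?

Yes

Chase test. Columns are A, B, C, D, E; row i has aⱼ where attribute j ∈ Ri, else bᵢⱼ.
Initial tableau (one row per fragment):
  row 1: a1 a2 b13 a4 a5
  row 2: a1 a2 a3 a4 b25
  row 3: a1 a2 b33 a4 b35
  row 4: b41 b42 a3 b44 a5
Rows 1 and 2 agree on A; apply A→C and equate their C entries.
Rows 1 and 3 agree on A; apply A→C and equate their C entries.
Rows 1 and 2 agree on B, D; apply B, D→E and equate their E entries.
Rows 1 and 3 agree on B, D; apply B, D→E and equate their E entries.
Row 1 is now all distinguished symbols — the join is lossless.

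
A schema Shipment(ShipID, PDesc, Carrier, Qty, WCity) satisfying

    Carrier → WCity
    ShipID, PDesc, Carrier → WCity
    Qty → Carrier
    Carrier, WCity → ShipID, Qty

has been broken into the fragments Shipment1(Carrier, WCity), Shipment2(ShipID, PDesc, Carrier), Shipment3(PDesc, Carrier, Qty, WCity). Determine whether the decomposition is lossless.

Yes

Chase test. Columns are ShipID, PDesc, Carrier, Qty, WCity; row i has aⱼ where attribute j ∈ Shipmenti, else bᵢⱼ.
Initial tableau (one row per fragment):
  row 1: b11 b12 a3 b14 a5
  row 2: a1 a2 a3 b24 b25
  row 3: b31 a2 a3 a4 a5
Rows 1 and 2 agree on Carrier; apply Carrier→WCity and equate their WCity entries.
Rows 1 and 2 agree on Carrier, WCity; apply Carrier, WCity→ShipID, Qty and equate their ShipID, Qty entries.
Rows 1 and 3 agree on Carrier, WCity; apply Carrier, WCity→ShipID, Qty and equate their ShipID, Qty entries.
Row 2 is now all distinguished symbols — the join is lossless.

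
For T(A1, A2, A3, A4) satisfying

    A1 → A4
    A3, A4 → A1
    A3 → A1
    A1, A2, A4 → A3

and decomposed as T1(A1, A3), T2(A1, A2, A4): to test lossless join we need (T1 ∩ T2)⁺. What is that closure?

A1, A4

T1 ∩ T2 = {A1}.
A1 → A4 applies, adding A4
Closure: {A1, A4}.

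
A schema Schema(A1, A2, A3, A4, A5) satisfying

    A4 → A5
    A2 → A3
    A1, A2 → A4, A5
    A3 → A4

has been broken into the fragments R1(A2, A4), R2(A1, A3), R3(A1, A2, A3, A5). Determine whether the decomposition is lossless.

Chase test. Columns are A1, A2, A3, A4, A5; row i has aⱼ where attribute j ∈ Ri, else bᵢⱼ.
Initial tableau (one row per fragment):
  row 1: b11 a2 b13 a4 b15
  row 2: a1 b22 a3 b24 b25
  row 3: a1 a2 a3 b34 a5
Rows 1 and 3 agree on A2; apply A2→A3 and equate their A3 entries.
Rows 1 and 2 agree on A3; apply A3→A4 and equate their A4 entries.
Rows 1 and 3 agree on A3; apply A3→A4 and equate their A4 entries.
Rows 1 and 2 agree on A4; apply A4→A5 and equate their A5 entries.
Rows 1 and 3 agree on A4; apply A4→A5 and equate their A5 entries.
Row 3 is now all distinguished symbols — the join is lossless.

Yes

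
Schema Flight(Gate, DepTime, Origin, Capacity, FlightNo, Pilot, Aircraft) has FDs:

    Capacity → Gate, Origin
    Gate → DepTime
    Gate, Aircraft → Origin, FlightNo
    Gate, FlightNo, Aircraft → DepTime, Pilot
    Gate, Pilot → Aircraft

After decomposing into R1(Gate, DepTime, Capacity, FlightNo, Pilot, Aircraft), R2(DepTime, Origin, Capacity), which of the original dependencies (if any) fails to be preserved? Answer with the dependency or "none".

Check Gate, Aircraft → Origin, FlightNo: no single fragment contains all of {Gate, Origin, FlightNo, Aircraft}, and the restricted closure of {Gate, Aircraft} across the fragments never reaches {Origin, FlightNo}.
Capacity → Gate, Origin is preserved.
Gate → DepTime is preserved.
Gate, FlightNo, Aircraft → DepTime, Pilot is preserved.
Gate, Pilot → Aircraft is preserved.

Gate, Aircraft → Origin, FlightNo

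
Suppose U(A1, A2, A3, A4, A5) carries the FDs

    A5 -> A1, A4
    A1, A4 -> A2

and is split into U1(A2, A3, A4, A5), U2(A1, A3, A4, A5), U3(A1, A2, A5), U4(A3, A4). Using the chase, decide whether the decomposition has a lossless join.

Chase test. Columns are A1, A2, A3, A4, A5; row i has aⱼ where attribute j ∈ Ui, else bᵢⱼ.
Initial tableau (one row per fragment):
  row 1: b11 a2 a3 a4 a5
  row 2: a1 b22 a3 a4 a5
  row 3: a1 a2 b33 b34 a5
  row 4: b41 b42 a3 a4 b45
Rows 1 and 2 agree on A5; apply A5→A1, A4 and equate their A1, A4 entries.
Rows 1 and 3 agree on A5; apply A5→A1, A4 and equate their A1, A4 entries.
Rows 1 and 2 agree on A1, A4; apply A1, A4→A2 and equate their A2 entries.
Row 1 is now all distinguished symbols — the join is lossless.

Yes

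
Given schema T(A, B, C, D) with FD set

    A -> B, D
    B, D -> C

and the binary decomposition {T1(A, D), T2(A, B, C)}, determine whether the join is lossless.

Yes

Common attributes: T1 ∩ T2 = {A}.
Closure of {A}: A → B, D applies, adding B, D; B, D → C applies, adding C. So (A)⁺ = {A, B, C, D}.
This closure contains every attribute of T1, so T1 ∩ T2 → T1. The join is lossless.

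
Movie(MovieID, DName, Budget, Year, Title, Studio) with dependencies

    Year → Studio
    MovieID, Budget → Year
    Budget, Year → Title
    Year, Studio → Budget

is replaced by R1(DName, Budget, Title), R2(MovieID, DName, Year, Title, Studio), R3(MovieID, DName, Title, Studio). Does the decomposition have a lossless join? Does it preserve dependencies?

Lossless test (chase): applying each FD to every pair of rows produces no changes in the tableau, so no row becomes fully distinguished — the join is lossy.
Dependency preservation: the restricted closure of {MovieID, Budget} across the fragments never reaches {Year}, so MovieID, Budget → Year cannot be enforced without a join — not preserved.

lossy and not dependency-preserving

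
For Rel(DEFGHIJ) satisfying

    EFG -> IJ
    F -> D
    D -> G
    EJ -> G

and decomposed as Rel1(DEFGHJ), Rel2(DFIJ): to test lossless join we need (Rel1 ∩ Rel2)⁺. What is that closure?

DFGJ

Rel1 ∩ Rel2 = {DFJ}.
D → G applies, adding G
Closure: {DFGJ}.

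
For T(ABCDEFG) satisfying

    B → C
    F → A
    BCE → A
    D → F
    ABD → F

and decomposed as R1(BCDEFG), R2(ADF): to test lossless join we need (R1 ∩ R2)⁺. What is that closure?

R1 ∩ R2 = {DF}.
F → A applies, adding A
Closure: {ADF}.

ADF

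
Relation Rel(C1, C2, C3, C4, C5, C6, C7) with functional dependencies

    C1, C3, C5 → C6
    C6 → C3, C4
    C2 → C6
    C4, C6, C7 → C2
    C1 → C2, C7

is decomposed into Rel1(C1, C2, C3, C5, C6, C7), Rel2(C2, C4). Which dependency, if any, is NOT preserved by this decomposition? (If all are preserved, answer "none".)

Check C6 → C3, C4: no single fragment contains all of {C3, C4, C6}, and the restricted closure of {C6} across the fragments never reaches {C3, C4}.
C1, C3, C5 → C6 is preserved.
C2 → C6 is preserved.
C4, C6, C7 → C2 is preserved.
C1 → C2, C7 is preserved.

C6 → C3, C4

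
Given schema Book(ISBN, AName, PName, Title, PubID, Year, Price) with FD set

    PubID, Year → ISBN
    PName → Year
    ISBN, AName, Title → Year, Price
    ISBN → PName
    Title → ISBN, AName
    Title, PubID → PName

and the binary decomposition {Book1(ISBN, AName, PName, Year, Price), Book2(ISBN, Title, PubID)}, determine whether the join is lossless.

Common attributes: Book1 ∩ Book2 = {ISBN}.
Closure of {ISBN}: ISBN → PName applies, adding PName; PName → Year applies, adding Year. So (ISBN)⁺ = {ISBN, PName, Year}.
The closure contains neither all of Book1 = {ISBN, AName, PName, Year, Price} nor all of Book2 = {ISBN, Title, PubID}, so the common attributes are not a superkey of either fragment. The join is lossy.

No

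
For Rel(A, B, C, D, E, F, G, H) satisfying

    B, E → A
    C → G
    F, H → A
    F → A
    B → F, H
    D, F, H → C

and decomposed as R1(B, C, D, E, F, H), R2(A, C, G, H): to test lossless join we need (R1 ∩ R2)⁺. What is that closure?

R1 ∩ R2 = {C, H}.
C → G applies, adding G
Closure: {C, G, H}.

C, G, H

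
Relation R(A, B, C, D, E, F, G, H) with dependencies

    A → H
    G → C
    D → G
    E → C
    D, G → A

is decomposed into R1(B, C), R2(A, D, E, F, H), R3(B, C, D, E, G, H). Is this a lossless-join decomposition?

Chase test. Columns are A, B, C, D, E, F, G, H; row i has aⱼ where attribute j ∈ Ri, else bᵢⱼ.
Initial tableau (one row per fragment):
  row 1: b11 a2 a3 b14 b15 b16 b17 b18
  row 2: a1 b22 b23 a4 a5 a6 b27 a8
  row 3: b31 a2 a3 a4 a5 b36 a7 a8
Rows 2 and 3 agree on D; apply D→G and equate their G entries.
Rows 2 and 3 agree on E; apply E→C and equate their C entries.
Rows 2 and 3 agree on D, G; apply D, G→A and equate their A entries.
No row becomes fully distinguished — the join is lossy.

No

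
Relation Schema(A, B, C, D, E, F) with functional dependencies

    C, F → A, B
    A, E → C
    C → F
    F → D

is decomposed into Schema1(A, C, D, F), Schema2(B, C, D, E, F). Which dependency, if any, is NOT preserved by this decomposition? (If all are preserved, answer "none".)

Check A, E → C: no single fragment contains all of {A, C, E}, and the restricted closure of {A, E} across the fragments never reaches {C}.
C, F → A, B is preserved.
C → F is preserved.
F → D is preserved.

A, E → C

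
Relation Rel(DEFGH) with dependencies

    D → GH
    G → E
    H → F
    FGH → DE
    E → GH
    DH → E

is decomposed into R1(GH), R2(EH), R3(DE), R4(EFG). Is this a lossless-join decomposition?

Chase test. Columns are DEFGH; row i has aⱼ where attribute j ∈ Ri, else bᵢⱼ.
Initial tableau (one row per fragment):
  row 1: b11 b12 b13 a4 a5
  row 2: b21 a2 b23 b24 a5
  row 3: a1 a2 b33 b34 b35
  row 4: b41 a2 a3 a4 b45
Rows 1 and 4 agree on G; apply G→E and equate their E entries.
Rows 1 and 2 agree on H; apply H→F and equate their F entries.
Rows 1 and 2 agree on E; apply E→GH and equate their GH entries.
Rows 1 and 3 agree on E; apply E→GH and equate their GH entries.
Rows 1 and 4 agree on E; apply E→GH and equate their GH entries.
Rows 1 and 3 agree on H; apply H→F and equate their F entries.
Rows 1 and 4 agree on H; apply H→F and equate their F entries.
Rows 1 and 2 agree on FGH; apply FGH→DE and equate their DE entries.
Rows 1 and 3 agree on FGH; apply FGH→DE and equate their DE entries.
Rows 1 and 4 agree on FGH; apply FGH→DE and equate their DE entries.
Row 1 is now all distinguished symbols — the join is lossless.

Yes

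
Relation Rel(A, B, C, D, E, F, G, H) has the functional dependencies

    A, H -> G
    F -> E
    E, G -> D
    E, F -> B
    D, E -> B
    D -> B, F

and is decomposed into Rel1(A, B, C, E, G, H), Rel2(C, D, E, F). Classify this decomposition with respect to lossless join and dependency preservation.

Lossless test: (C, E)⁺ = {C, E}, which is a superkey of neither fragment — lossy.
Dependency preservation: the restricted closure of {E, G} across the fragments never reaches {D}, so E, G → D cannot be enforced without a join — not preserved.

lossy and not dependency-preserving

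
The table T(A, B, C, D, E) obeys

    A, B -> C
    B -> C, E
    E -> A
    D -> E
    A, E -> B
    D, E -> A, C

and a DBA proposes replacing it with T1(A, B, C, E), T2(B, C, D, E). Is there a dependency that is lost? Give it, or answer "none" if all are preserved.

none

A, B → C lies within T1.
B → C, E lies within T1.
E → A lies within T1.
D → E lies within T2.
A, E → B lies within T1.
D, E → A, C: restricted closure across fragments reaches A, C.
Every dependency is enforceable on the fragments, so the decomposition is dependency-preserving.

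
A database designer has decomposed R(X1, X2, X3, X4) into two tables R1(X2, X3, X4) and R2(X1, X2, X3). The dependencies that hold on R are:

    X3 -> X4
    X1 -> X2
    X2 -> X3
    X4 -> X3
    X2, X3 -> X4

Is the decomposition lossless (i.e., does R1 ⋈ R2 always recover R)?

Yes

Common attributes: R1 ∩ R2 = {X2, X3}.
Closure of {X2, X3}: X3 → X4 applies, adding X4. So (X2, X3)⁺ = {X2, X3, X4}.
This closure contains every attribute of R1, so R1 ∩ R2 → R1. The join is lossless.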